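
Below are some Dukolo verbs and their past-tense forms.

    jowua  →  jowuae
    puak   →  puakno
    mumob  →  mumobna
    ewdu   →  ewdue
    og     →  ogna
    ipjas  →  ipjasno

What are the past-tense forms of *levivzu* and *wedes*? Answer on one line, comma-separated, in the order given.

The pattern is voicing of the final sound: -no when the stem ends in a voiceless consonant (*puak*, *ipjas*); -na when the stem ends in a voiced consonant (*mumob*, *og*); -e when the stem ends in a vowel (*jowua*, *ewdu*).
Since the final sound of *levivzu* is /u/ (a vowel), it takes -e, giving *levivzue*.
*wedes* — final sound /s/ (a voiceless consonant) → -no → *wedesno*.

levivzue, wedesno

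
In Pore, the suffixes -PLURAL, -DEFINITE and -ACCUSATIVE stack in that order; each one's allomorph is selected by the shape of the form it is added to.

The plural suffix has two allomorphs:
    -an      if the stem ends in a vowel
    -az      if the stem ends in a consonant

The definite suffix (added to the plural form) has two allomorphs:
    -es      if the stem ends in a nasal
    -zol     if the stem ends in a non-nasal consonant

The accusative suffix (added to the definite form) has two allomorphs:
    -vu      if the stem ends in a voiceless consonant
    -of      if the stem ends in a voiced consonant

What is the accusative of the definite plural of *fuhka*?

fuhkaanesvu

*fuhka*: final sound = /a/, a vowel → -an → *fuhkaan*.
The final consonant of the plural form *fuhkaan* is /n/, which is a nasal, so the definite suffix is -es, giving *fuhkaanes*.
The definite form *fuhkaanes* — final consonant /s/ (voiceless) → -vu → *fuhkaanesvu*.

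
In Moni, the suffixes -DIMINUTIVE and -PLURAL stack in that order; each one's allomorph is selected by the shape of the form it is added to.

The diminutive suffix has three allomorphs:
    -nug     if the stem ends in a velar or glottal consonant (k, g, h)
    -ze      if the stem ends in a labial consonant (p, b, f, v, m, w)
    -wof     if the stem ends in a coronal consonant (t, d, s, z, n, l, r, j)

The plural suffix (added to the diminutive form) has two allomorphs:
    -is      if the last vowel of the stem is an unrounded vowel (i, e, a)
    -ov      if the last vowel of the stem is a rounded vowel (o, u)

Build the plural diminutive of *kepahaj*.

kepahajwofov

*kepahaj* — final consonant /j/ (coronal) → -wof → *kepahajwof*.
The last vowel of the diminutive form *kepahajwof* is /o/, which is a rounded vowel, so the plural suffix is -ov, giving *kepahajwofov*.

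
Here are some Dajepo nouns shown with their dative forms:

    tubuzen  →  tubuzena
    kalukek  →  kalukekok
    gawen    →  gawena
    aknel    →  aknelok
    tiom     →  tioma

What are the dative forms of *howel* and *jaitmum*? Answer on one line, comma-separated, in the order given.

The pattern is nasality of the final consonant: -a when the stem ends in a nasal (*tubuzen*, *gawen*, *tiom*); -ok when the stem ends in a non-nasal consonant (*kalukek*, *aknel*).
*howel* — final consonant /l/ (non-nasal) → -ok → *howelok*.
Since the final consonant of *jaitmum* is /m/ (a nasal), it takes -a, giving *jaitmuma*.

howelok, jaitmuma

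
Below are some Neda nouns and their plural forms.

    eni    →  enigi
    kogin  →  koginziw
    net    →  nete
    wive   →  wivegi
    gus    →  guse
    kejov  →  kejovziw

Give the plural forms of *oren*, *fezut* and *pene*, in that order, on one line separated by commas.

The suffix is conditioned by the final sound: -e when the stem ends in a voiceless consonant (*net*, *gus*); -ziw when the stem ends in a voiced consonant (*kogin*, *kejov*); -gi when the stem ends in a vowel (*eni*, *wive*).
Since the final sound of *oren* is /n/ (a voiced consonant), it takes -ziw, giving *orenziw*.
*fezut* — final sound /t/ (a voiceless consonant) → -e → *fezute*.
Since the final sound of *pene* is /e/ (a vowel), it takes -gi, giving *penegi*.

orenziw, fezute, penegi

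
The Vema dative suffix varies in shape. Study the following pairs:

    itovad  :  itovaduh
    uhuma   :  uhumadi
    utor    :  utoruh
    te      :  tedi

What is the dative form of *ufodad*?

The pattern is consonant vs. vowel: -uh when the stem ends in a consonant (*itovad*, *utor*); -di when the stem ends in a vowel (*uhuma*, *te*).
Since the final sound of *ufodad* is /d/ (a consonant), it takes -uh, giving *ufodaduh*.

ufodaduh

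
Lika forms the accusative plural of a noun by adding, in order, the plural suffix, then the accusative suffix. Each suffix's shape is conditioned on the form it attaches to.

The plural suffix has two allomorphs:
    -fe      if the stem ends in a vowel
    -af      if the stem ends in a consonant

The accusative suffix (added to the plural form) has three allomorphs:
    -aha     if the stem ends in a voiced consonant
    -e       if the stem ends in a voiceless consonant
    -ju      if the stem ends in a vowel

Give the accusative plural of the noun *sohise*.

*sohise* — final sound /e/ (a vowel) → -fe → *sohisefe*.
The plural form *sohisefe*: final sound = /e/, a vowel → -ju → *sohisefeju*.

sohisefeju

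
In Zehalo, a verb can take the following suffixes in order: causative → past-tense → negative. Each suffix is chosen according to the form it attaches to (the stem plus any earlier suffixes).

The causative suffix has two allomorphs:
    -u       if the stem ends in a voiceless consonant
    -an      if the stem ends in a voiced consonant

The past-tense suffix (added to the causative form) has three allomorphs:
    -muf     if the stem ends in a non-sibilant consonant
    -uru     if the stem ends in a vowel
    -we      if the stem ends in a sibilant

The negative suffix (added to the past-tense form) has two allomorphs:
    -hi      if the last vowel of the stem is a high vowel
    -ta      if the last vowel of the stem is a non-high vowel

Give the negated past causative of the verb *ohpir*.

ohpiranmufhi

Since the final consonant of *ohpir* is /r/ (voiced), it takes -an, giving *ohpiran*.
Since the final sound of the causative form *ohpiran* is /n/ (a non-sibilant consonant), it takes -muf, giving *ohpiranmuf*.
Since the last vowel of the past-tense form *ohpiranmuf* is /u/ (a high vowel), it takes -hi, giving *ohpiranmufhi*.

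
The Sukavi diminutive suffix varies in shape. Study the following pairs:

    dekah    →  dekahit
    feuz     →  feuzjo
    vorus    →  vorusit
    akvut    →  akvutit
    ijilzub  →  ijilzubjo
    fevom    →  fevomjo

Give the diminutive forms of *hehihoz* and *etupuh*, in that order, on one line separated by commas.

hehihozjo, etupuhit

The alternation tracks the final consonant of the stem — -it when the stem ends in a voiceless consonant (*dekah*, *vorus*, *akvut*); -jo when the stem ends in a voiced consonant (*feuz*, *ijilzub*, *fevom*).
*hehihoz*: final consonant = /z/, voiced → -jo → *hehihozjo*.
*etupuh* — final consonant /h/ (voiceless) → -it → *etupuhit*.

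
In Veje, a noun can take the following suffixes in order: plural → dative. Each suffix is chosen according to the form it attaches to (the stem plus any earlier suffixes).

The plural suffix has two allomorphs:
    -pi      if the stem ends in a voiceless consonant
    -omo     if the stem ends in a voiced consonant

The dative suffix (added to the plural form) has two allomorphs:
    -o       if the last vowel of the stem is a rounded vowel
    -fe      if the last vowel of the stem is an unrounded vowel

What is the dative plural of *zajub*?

Since the final consonant of *zajub* is /b/ (voiced), it takes -omo, giving *zajubomo*.
The last vowel of the plural form *zajubomo* is /o/, which is a rounded vowel, so the dative suffix is -o, giving *zajubomoo*.

zajubomoo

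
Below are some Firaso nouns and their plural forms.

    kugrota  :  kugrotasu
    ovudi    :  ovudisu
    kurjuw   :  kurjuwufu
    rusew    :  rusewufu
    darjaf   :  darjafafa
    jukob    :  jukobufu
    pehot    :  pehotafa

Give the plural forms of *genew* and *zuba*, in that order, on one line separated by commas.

The pattern is voicing of the final sound: -afa when the stem ends in a voiceless consonant (*darjaf*, *pehot*); -ufu when the stem ends in a voiced consonant (*kurjuw*, *rusew*, *jukob*); -su when the stem ends in a vowel (*kugrota*, *ovudi*).
Since the final sound of *genew* is /w/ (a voiced consonant), it takes -ufu, giving *genewufu*.
*zuba*: final sound = /a/, a vowel → -su → *zubasu*.

genewufu, zubasu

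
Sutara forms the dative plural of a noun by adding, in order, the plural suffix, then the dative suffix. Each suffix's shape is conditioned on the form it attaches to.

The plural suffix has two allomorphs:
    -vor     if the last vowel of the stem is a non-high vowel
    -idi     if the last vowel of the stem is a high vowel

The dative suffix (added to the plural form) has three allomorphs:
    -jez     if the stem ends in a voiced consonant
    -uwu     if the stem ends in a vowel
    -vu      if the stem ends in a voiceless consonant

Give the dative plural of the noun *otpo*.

*otpo*: last vowel = /o/, a non-high vowel → -vor → *otpovor*.
The final sound of the plural form *otpovor* is /r/, which is a voiced consonant, so the dative suffix is -jez, giving *otpovorjez*.

otpovorjez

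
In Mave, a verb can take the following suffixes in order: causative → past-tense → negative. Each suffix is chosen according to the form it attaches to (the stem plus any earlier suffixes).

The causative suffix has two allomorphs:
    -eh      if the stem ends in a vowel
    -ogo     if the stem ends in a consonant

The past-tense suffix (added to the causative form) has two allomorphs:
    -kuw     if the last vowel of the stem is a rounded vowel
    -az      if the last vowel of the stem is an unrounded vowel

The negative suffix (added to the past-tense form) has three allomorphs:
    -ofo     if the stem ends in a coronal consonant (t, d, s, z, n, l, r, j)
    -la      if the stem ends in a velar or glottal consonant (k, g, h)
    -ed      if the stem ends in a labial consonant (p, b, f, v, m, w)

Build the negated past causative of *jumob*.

jumobogokuwed

*jumob*: final sound = /b/, a consonant → -ogo → *jumobogo*.
The causative form *jumobogo*: last vowel = /o/, a rounded vowel → -kuw → *jumobogokuw*.
The final consonant of the past-tense form *jumobogokuw* is /w/, which is labial, so the negative suffix is -ed, giving *jumobogokuwed*.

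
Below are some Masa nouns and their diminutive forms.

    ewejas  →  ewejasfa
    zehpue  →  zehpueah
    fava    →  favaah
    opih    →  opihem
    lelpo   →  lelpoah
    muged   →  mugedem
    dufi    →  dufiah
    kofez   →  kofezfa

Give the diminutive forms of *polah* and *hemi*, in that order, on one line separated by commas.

The alternation tracks the final sound of the stem — -fa when the stem ends in a sibilant (*ewejas*, *kofez*); -em when the stem ends in a non-sibilant consonant (*opih*, *muged*); -ah when the stem ends in a vowel (*zehpue*, *fava*, *lelpo*, *dufi*).
*polah* — final sound /h/ (a non-sibilant consonant) → -em → *polahem*.
*hemi*: final sound = /i/, a vowel → -ah → *hemiah*.

polahem, hemiah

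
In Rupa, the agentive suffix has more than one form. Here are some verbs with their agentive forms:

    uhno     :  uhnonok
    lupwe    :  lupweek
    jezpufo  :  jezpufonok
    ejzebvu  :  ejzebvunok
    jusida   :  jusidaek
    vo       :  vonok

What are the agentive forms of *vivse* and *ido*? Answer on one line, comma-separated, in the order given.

vivseek, idonok

The alternation tracks the last vowel of the stem — -nok when the last vowel of the stem is a rounded vowel (*uhno*, *jezpufo*, *ejzebvu*, *vo*); -ek when the last vowel of the stem is an unrounded vowel (*lupwe*, *jusida*).
*vivse*: last vowel = /e/, an unrounded vowel → -ek → *vivseek*.
*ido* — last vowel /o/ (a rounded vowel) → -nok → *idonok*.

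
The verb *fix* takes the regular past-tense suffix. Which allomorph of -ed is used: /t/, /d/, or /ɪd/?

/t/

The stem *fix* ends in a voiceless consonant other than /t/.
The -ed suffix is realized as /ɪd/ after /t, d/; as /t/ after other voiceless consonants; and as /d/ after other voiced sounds.
So -ed on *fix* is pronounced /t/.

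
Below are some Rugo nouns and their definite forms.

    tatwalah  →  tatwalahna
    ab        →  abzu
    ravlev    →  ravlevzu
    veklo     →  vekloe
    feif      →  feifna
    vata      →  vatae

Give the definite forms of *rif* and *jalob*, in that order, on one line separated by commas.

rifna, jalobzu

The pattern is voicing of the final sound: -na when the stem ends in a voiceless consonant (*tatwalah*, *feif*); -zu when the stem ends in a voiced consonant (*ab*, *ravlev*); -e when the stem ends in a vowel (*veklo*, *vata*).
Since the final sound of *rif* is /f/ (a voiceless consonant), it takes -na, giving *rifna*.
The final sound of *jalob* is /b/, which is a voiced consonant, so the suffix is -zu, giving *jalobzu*.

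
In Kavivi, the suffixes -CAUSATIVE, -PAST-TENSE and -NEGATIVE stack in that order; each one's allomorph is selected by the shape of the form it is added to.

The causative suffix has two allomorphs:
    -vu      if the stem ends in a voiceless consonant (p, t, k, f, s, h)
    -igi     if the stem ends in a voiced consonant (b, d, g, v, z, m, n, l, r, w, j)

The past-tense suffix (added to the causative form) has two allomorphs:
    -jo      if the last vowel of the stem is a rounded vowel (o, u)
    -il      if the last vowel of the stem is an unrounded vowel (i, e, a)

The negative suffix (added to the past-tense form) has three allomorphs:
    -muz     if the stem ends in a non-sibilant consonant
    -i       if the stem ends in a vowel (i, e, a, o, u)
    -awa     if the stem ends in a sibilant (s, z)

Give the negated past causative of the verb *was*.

Since the final consonant of *was* is /s/ (voiceless), it takes -vu, giving *wasvu*.
The causative form *wasvu* — last vowel /u/ (a rounded vowel) → -jo → *wasvujo*.
The past-tense form *wasvujo*: final sound = /o/, a vowel → -i → *wasvujoi*.

wasvujoi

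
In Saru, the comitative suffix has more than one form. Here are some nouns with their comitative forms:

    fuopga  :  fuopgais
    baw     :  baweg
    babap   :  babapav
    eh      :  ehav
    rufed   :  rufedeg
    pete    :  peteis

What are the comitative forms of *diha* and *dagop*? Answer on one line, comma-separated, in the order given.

The pattern is voicing of the final sound: -av when the stem ends in a voiceless consonant (*babap*, *eh*); -eg when the stem ends in a voiced consonant (*baw*, *rufed*); -is when the stem ends in a vowel (*fuopga*, *pete*).
*diha* — final sound /a/ (a vowel) → -is → *dihais*.
The final sound of *dagop* is /p/, which is a voiceless consonant, so the suffix is -av, giving *dagopav*.

dihais, dagopav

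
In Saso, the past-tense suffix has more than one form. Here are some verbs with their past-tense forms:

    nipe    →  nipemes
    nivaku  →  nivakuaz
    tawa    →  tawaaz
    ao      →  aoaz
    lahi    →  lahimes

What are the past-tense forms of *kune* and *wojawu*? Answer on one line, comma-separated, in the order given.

kunemes, wojawuaz

Looking at the last vowel of each stem: -mes when the last vowel of the stem is a front vowel (*nipe*, *lahi*); -az when the last vowel of the stem is a back vowel (*nivaku*, *tawa*, *ao*).
*kune* — last vowel /e/ (a front vowel) → -mes → *kunemes*.
Since the last vowel of *wojawu* is /u/ (a back vowel), it takes -az, giving *wojawuaz*.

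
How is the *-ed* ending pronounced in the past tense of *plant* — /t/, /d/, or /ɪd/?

/ɪd/

The stem *plant* ends in /t/ or /d/.
The -ed suffix is realized as /ɪd/ after /t, d/; as /t/ after other voiceless consonants; and as /d/ after other voiced sounds.
So -ed on *plant* is pronounced /ɪd/.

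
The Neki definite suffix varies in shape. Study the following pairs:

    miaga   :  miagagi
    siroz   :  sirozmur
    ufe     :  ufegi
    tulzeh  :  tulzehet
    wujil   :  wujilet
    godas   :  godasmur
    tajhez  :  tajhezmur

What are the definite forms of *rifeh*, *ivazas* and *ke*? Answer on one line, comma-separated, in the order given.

rifehet, ivazasmur, kegi

The alternation tracks the final sound of the stem — -mur when the stem ends in a sibilant (*siroz*, *godas*, *tajhez*); -et when the stem ends in a non-sibilant consonant (*tulzeh*, *wujil*); -gi when the stem ends in a vowel (*miaga*, *ufe*).
Since the final sound of *rifeh* is /h/ (a non-sibilant consonant), it takes -et, giving *rifehet*.
*ivazas*: final sound = /s/, a sibilant → -mur → *ivazasmur*.
*ke* — final sound /e/ (a vowel) → -gi → *kegi*.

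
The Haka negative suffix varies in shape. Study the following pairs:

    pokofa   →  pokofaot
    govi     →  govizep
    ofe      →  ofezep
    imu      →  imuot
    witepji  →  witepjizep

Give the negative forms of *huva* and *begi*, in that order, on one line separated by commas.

huvaot, begizep

The pattern is front/back vowel harmony: -zep when the last vowel of the stem is a front vowel (*govi*, *ofe*, *witepji*); -ot when the last vowel of the stem is a back vowel (*pokofa*, *imu*).
*huva* — last vowel /a/ (a back vowel) → -ot → *huvaot*.
Since the last vowel of *begi* is /i/ (a front vowel), it takes -zep, giving *begizep*.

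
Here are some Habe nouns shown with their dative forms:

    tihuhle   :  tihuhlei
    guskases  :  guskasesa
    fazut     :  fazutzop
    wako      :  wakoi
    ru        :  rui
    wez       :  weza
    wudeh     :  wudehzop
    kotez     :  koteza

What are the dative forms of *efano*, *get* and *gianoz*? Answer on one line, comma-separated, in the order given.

efanoi, getzop, gianoza

The pattern is sibilance of the final sound: -a when the stem ends in a sibilant (*guskases*, *wez*, *kotez*); -zop when the stem ends in a non-sibilant consonant (*fazut*, *wudeh*); -i when the stem ends in a vowel (*tihuhle*, *wako*, *ru*).
The final sound of *efano* is /o/, which is a vowel, so the suffix is -i, giving *efanoi*.
The final sound of *get* is /t/, which is a non-sibilant consonant, so the suffix is -zop, giving *getzop*.
*gianoz*: final sound = /z/, a sibilant → -a → *gianoza*.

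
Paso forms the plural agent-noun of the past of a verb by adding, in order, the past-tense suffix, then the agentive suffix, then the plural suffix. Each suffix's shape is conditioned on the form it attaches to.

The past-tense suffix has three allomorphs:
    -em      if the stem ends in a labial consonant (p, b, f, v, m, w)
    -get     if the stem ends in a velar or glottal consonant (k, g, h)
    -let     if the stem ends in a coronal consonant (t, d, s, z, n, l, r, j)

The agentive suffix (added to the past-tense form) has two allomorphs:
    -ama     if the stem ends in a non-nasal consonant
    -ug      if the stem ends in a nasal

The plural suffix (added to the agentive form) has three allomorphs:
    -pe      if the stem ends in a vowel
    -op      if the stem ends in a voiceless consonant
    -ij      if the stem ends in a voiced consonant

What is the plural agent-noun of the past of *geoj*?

geojletamape

The final consonant of *geoj* is /j/, which is coronal, so the past-tense suffix is -let, giving *geojlet*.
Since the final consonant of the past-tense form *geojlet* is /t/ (non-nasal), it takes -ama, giving *geojletama*.
Since the final sound of the agentive form *geojletama* is /a/ (a vowel), it takes -pe, giving *geojletamape*.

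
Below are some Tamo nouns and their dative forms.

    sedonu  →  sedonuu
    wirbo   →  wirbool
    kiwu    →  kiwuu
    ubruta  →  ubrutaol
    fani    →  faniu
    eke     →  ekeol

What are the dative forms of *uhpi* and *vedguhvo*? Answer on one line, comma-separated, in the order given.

uhpiu, vedguhvool

The alternation tracks the last vowel of the stem — -u when the last vowel of the stem is a high vowel (*sedonu*, *kiwu*, *fani*); -ol when the last vowel of the stem is a non-high vowel (*wirbo*, *ubruta*, *eke*).
*uhpi* — last vowel /i/ (a high vowel) → -u → *uhpiu*.
Since the last vowel of *vedguhvo* is /o/ (a non-high vowel), it takes -ol, giving *vedguhvool*.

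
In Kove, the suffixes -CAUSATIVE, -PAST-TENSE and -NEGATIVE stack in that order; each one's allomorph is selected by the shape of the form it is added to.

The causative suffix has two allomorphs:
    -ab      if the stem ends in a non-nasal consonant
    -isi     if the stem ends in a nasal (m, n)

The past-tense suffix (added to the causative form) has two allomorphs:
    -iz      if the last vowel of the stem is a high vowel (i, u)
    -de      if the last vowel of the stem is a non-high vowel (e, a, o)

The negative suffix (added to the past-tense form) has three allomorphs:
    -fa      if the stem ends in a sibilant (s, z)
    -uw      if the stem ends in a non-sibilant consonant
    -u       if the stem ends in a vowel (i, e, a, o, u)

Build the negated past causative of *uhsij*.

uhsijabdeu

*uhsij* — final consonant /j/ (non-nasal) → -ab → *uhsijab*.
The last vowel of the causative form *uhsijab* is /a/, which is a non-high vowel, so the past-tense suffix is -de, giving *uhsijabde*.
The past-tense form *uhsijabde* — final sound /e/ (a vowel) → -u → *uhsijabdeu*.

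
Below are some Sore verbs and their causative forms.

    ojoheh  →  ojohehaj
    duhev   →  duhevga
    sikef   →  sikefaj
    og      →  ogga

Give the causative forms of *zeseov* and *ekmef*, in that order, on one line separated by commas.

The suffix is conditioned by the final consonant: -aj when the stem ends in a voiceless consonant (*ojoheh*, *sikef*); -ga when the stem ends in a voiced consonant (*duhev*, *og*).
Since the final consonant of *zeseov* is /v/ (voiced), it takes -ga, giving *zeseovga*.
The final consonant of *ekmef* is /f/, which is voiceless, so the suffix is -aj, giving *ekmefaj*.

zeseovga, ekmefaj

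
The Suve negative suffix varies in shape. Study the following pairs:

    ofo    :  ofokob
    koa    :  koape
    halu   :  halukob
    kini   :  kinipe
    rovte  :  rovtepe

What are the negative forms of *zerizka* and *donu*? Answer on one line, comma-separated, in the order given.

zerizkape, donukob

Looking at the last vowel of each stem: -kob when the last vowel of the stem is a rounded vowel (*ofo*, *halu*); -pe when the last vowel of the stem is an unrounded vowel (*koa*, *kini*, *rovte*).
The last vowel of *zerizka* is /a/, which is an unrounded vowel, so the suffix is -pe, giving *zerizkape*.
Since the last vowel of *donu* is /u/ (a rounded vowel), it takes -kob, giving *donukob*.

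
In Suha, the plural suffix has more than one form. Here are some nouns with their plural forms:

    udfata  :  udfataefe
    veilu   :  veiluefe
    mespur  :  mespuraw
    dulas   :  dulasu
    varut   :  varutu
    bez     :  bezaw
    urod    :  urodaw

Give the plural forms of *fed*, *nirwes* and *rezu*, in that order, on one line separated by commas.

fedaw, nirwesu, rezuefe

Looking at the final sound of each stem: -u when the stem ends in a voiceless consonant (*dulas*, *varut*); -aw when the stem ends in a voiced consonant (*mespur*, *bez*, *urod*); -efe when the stem ends in a vowel (*udfata*, *veilu*).
Since the final sound of *fed* is /d/ (a voiced consonant), it takes -aw, giving *fedaw*.
*nirwes*: final sound = /s/, a voiceless consonant → -u → *nirwesu*.
*rezu* — final sound /u/ (a vowel) → -efe → *rezuefe*.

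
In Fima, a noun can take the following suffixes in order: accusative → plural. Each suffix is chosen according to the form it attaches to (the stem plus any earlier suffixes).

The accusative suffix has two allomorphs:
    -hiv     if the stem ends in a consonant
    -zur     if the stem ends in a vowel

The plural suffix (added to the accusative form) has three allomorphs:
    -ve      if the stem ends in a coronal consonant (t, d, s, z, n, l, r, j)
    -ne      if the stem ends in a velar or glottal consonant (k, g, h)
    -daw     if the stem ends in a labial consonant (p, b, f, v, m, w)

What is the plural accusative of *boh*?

bohhivdaw

*boh* — final sound /h/ (a consonant) → -hiv → *bohhiv*.
Since the final consonant of the accusative form *bohhiv* is /v/ (labial), it takes -daw, giving *bohhivdaw*.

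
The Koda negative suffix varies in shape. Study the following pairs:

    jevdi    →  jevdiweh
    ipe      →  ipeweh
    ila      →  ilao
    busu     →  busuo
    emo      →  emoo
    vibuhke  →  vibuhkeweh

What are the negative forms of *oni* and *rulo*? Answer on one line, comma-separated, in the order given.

oniweh, ruloo

The suffix is conditioned by the last vowel: -weh when the last vowel of the stem is a front vowel (*jevdi*, *ipe*, *vibuhke*); -o when the last vowel of the stem is a back vowel (*ila*, *busu*, *emo*).
Since the last vowel of *oni* is /i/ (a front vowel), it takes -weh, giving *oniweh*.
Since the last vowel of *rulo* is /o/ (a back vowel), it takes -o, giving *ruloo*.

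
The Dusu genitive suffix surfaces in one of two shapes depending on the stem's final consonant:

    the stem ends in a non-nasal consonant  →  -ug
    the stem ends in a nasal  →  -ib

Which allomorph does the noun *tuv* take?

*tuv* — final consonant /v/ (non-nasal) → -ug.

-ug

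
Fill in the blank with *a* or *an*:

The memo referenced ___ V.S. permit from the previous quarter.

a

The indefinite article is chosen by the initial *sound* of the following word, not its spelling.
The initialism *V.S.* is read letter by letter; the first letter, V, is pronounced /viː/, which begins with a consonant sound.
So the article is *a*: The memo referenced a V.S. permit from the previous quarter.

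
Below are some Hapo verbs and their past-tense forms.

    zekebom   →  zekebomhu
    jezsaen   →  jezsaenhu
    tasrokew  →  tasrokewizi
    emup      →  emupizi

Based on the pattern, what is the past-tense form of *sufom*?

sufomhu

The suffix is conditioned by the final consonant: -hu when the stem ends in a nasal (*zekebom*, *jezsaen*); -izi when the stem ends in a non-nasal consonant (*tasrokew*, *emup*).
*sufom* — final consonant /m/ (a nasal) → -hu → *sufomhu*.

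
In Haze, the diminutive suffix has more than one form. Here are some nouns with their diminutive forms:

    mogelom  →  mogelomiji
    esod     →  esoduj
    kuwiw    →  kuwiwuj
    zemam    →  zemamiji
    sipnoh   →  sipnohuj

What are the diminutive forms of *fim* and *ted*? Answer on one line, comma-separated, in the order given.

The pattern is nasality of the final consonant: -iji when the stem ends in a nasal (*mogelom*, *zemam*); -uj when the stem ends in a non-nasal consonant (*esod*, *kuwiw*, *sipnoh*).
Since the final consonant of *fim* is /m/ (a nasal), it takes -iji, giving *fimiji*.
*ted*: final consonant = /d/, non-nasal → -uj → *teduj*.

fimiji, teduj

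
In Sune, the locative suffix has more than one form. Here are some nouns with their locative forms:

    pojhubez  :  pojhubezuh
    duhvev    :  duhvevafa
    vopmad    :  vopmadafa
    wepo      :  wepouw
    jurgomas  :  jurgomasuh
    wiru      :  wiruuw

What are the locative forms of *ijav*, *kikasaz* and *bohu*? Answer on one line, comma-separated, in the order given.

The suffix is conditioned by the final sound: -uh when the stem ends in a sibilant (*pojhubez*, *jurgomas*); -afa when the stem ends in a non-sibilant consonant (*duhvev*, *vopmad*); -uw when the stem ends in a vowel (*wepo*, *wiru*).
*ijav* — final sound /v/ (a non-sibilant consonant) → -afa → *ijavafa*.
The final sound of *kikasaz* is /z/, which is a sibilant, so the suffix is -uh, giving *kikasazuh*.
Since the final sound of *bohu* is /u/ (a vowel), it takes -uw, giving *bohuuw*.

ijavafa, kikasazuh, bohuuw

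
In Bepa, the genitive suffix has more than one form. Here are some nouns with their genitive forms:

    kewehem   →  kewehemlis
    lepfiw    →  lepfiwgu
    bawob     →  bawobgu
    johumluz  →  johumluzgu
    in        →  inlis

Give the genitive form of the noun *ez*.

ezgu

The suffix is conditioned by the final consonant: -lis when the stem ends in a nasal (*kewehem*, *in*); -gu when the stem ends in a non-nasal consonant (*lepfiw*, *bawob*, *johumluz*).
*ez*: final consonant = /z/, non-nasal → -gu → *ezgu*.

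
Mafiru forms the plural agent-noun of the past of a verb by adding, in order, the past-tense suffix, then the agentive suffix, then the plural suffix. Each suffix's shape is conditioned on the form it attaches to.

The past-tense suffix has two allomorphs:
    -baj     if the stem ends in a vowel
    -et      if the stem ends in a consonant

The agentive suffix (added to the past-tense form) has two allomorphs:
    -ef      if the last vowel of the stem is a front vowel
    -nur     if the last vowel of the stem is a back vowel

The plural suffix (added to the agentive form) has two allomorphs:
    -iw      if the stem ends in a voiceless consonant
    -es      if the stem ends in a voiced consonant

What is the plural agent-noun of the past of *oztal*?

oztaletefiw

The final sound of *oztal* is /l/, which is a consonant, so the past-tense suffix is -et, giving *oztalet*.
The past-tense form *oztalet* — last vowel /e/ (a front vowel) → -ef → *oztaletef*.
Since the final consonant of the agentive form *oztaletef* is /f/ (voiceless), it takes -iw, giving *oztaletefiw*.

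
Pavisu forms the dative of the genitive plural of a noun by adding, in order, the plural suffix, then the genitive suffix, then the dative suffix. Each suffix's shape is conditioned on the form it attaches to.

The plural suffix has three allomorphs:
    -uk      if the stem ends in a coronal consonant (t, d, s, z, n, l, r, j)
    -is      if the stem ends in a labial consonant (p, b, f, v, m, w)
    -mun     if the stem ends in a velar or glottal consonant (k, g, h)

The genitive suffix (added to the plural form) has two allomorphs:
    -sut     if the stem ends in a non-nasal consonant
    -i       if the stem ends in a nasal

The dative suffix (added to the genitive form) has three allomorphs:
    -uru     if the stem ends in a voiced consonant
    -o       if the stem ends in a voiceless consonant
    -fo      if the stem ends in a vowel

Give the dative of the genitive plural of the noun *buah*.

buahmunifo

*buah*: final consonant = /h/, velar/glottal → -mun → *buahmun*.
The final consonant of the plural form *buahmun* is /n/, which is a nasal, so the genitive suffix is -i, giving *buahmuni*.
The final sound of the genitive form *buahmuni* is /i/, which is a vowel, so the dative suffix is -fo, giving *buahmunifo*.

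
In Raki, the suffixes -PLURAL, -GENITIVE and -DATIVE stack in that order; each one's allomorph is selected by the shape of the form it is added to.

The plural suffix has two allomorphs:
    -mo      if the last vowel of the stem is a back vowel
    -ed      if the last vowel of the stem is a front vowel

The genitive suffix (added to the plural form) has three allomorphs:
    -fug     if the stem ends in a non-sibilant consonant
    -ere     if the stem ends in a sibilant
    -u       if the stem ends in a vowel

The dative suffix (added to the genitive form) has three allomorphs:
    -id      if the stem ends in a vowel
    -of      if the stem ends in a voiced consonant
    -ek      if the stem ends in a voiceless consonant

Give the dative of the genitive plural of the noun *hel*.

Since the last vowel of *hel* is /e/ (a front vowel), it takes -ed, giving *heled*.
The plural form *heled*: final sound = /d/, a non-sibilant consonant → -fug → *heledfug*.
Since the final sound of the genitive form *heledfug* is /g/ (a voiced consonant), it takes -of, giving *heledfugof*.

heledfugof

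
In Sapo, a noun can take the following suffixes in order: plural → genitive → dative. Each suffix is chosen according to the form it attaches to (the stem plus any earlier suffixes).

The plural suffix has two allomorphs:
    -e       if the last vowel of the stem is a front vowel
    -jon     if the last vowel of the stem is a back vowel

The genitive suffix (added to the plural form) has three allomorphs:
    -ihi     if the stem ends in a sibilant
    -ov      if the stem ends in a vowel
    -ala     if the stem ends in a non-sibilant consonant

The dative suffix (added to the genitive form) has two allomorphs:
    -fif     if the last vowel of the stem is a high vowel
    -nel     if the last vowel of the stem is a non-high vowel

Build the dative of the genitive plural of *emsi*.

emsieovnel

*emsi* — last vowel /i/ (a front vowel) → -e → *emsie*.
The plural form *emsie*: final sound = /e/, a vowel → -ov → *emsieov*.
The genitive form *emsieov* — last vowel /o/ (a non-high vowel) → -nel → *emsieovnel*.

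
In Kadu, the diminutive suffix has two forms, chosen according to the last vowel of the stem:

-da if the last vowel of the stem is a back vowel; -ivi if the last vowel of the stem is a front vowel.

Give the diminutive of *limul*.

Since the last vowel of *limul* is /u/ (a back vowel), it takes -da, giving *limulda*.

limulda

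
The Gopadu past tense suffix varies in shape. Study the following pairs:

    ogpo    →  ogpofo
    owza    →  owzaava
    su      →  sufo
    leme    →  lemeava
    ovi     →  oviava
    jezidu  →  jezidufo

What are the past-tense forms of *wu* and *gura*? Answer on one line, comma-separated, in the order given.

wufo, guraava

The suffix is conditioned by the last vowel: -fo when the last vowel of the stem is a rounded vowel (*ogpo*, *su*, *jezidu*); -ava when the last vowel of the stem is an unrounded vowel (*owza*, *leme*, *ovi*).
*wu*: last vowel = /u/, a rounded vowel → -fo → *wufo*.
*gura* — last vowel /a/ (an unrounded vowel) → -ava → *guraava*.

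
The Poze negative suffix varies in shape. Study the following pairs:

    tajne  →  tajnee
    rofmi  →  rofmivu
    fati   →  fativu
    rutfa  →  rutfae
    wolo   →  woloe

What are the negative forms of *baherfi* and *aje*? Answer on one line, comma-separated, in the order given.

baherfivu, ajee

The suffix is conditioned by the last vowel: -vu when the last vowel of the stem is a high vowel (*rofmi*, *fati*); -e when the last vowel of the stem is a non-high vowel (*tajne*, *rutfa*, *wolo*).
The last vowel of *baherfi* is /i/, which is a high vowel, so the suffix is -vu, giving *baherfivu*.
*aje*: last vowel = /e/, a non-high vowel → -e → *ajee*.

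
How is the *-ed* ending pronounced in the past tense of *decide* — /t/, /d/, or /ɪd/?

/ɪd/

The stem *decide* ends in /t/ or /d/.
The -ed suffix is realized as /ɪd/ after /t, d/; as /t/ after other voiceless consonants; and as /d/ after other voiced sounds.
So -ed on *decide* is pronounced /ɪd/.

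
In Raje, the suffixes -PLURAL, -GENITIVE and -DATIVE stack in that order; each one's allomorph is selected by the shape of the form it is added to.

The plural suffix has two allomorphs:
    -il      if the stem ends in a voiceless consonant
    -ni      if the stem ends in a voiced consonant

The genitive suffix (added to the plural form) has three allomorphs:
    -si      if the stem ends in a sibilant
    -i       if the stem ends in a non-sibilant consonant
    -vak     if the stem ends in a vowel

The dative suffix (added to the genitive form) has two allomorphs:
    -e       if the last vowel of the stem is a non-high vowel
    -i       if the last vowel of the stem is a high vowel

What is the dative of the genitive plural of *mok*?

mokilii

The final consonant of *mok* is /k/, which is voiceless, so the plural suffix is -il, giving *mokil*.
Since the final sound of the plural form *mokil* is /l/ (a non-sibilant consonant), it takes -i, giving *mokili*.
The genitive form *mokili* — last vowel /i/ (a high vowel) → -i → *mokilii*.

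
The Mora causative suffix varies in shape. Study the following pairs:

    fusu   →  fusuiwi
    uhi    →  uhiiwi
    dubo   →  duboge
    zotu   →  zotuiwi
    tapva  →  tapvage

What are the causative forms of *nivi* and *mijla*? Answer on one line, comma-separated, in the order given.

Looking at the last vowel of each stem: -iwi when the last vowel of the stem is a high vowel (*fusu*, *uhi*, *zotu*); -ge when the last vowel of the stem is a non-high vowel (*dubo*, *tapva*).
*nivi* — last vowel /i/ (a high vowel) → -iwi → *niviiwi*.
*mijla* — last vowel /a/ (a non-high vowel) → -ge → *mijlage*.

niviiwi, mijlage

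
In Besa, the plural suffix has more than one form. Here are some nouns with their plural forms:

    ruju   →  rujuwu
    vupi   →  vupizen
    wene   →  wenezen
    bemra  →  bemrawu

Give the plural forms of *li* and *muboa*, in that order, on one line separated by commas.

lizen, muboawu

The alternation tracks the last vowel of the stem — -zen when the last vowel of the stem is a front vowel (*vupi*, *wene*); -wu when the last vowel of the stem is a back vowel (*ruju*, *bemra*).
*li* — last vowel /i/ (a front vowel) → -zen → *lizen*.
*muboa*: last vowel = /a/, a back vowel → -wu → *muboawu*.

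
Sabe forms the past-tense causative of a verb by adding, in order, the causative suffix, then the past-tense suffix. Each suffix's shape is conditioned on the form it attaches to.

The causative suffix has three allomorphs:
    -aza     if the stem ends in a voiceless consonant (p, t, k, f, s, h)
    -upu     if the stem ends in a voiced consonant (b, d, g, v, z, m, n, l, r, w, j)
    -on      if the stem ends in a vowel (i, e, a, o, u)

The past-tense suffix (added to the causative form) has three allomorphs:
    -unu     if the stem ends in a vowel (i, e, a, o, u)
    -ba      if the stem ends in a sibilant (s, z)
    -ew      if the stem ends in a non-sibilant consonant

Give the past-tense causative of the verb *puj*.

pujupuunu

*puj*: final sound = /j/, a voiced consonant → -upu → *pujupu*.
The final sound of the causative form *pujupu* is /u/, which is a vowel, so the past-tense suffix is -unu, giving *pujupuunu*.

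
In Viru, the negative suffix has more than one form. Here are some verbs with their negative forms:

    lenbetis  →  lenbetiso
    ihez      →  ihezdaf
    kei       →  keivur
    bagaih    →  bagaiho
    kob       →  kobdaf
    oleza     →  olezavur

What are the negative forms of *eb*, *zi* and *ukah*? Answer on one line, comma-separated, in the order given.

ebdaf, zivur, ukaho

The suffix is conditioned by the final sound: -o when the stem ends in a voiceless consonant (*lenbetis*, *bagaih*); -daf when the stem ends in a voiced consonant (*ihez*, *kob*); -vur when the stem ends in a vowel (*kei*, *oleza*).
The final sound of *eb* is /b/, which is a voiced consonant, so the suffix is -daf, giving *ebdaf*.
*zi*: final sound = /i/, a vowel → -vur → *zivur*.
Since the final sound of *ukah* is /h/ (a voiceless consonant), it takes -o, giving *ukaho*.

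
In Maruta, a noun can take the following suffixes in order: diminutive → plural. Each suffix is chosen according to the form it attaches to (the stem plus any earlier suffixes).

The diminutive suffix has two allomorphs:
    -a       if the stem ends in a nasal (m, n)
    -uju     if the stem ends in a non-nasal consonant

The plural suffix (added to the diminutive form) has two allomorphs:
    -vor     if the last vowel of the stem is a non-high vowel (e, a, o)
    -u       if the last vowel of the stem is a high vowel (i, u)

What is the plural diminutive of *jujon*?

jujonavor

*jujon*: final consonant = /n/, a nasal → -a → *jujona*.
The diminutive form *jujona*: last vowel = /a/, a non-high vowel → -vor → *jujonavor*.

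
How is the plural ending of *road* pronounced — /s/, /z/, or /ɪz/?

The stem *road* ends in a voiced non-sibilant sound.
The plural suffix surfaces as /ɪz/ after sibilants, /s/ after other voiceless consonants, and /z/ after other voiced sounds.
So the plural -s on *road* is pronounced /z/.

/z/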